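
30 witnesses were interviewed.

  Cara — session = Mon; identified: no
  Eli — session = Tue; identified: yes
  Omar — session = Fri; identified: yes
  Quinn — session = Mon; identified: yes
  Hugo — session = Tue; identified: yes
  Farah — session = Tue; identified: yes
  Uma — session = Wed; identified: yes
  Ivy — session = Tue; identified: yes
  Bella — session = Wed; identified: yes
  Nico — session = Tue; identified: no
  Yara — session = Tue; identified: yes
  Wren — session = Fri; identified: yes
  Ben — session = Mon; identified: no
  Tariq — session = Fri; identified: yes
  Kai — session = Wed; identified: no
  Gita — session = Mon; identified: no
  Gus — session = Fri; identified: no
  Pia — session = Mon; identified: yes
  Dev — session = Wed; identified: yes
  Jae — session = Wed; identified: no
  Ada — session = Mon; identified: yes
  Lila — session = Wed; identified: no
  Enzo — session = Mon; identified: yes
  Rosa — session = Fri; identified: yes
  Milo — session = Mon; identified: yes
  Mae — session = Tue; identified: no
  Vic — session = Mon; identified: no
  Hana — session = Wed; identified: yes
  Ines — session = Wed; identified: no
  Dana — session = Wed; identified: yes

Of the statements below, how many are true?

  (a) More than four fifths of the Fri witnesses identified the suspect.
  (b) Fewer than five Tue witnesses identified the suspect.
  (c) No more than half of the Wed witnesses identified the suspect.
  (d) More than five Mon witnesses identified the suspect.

(a) Fri: |A| = 5, |A ∩ B| = 4; needs |A ∩ B| / |A| > 4/5 — false.
(b) Tue: |A| = 7, |A ∩ B| = 5; needs |A ∩ B| < 5 — false.
(c) Wed: |A| = 9, |A ∩ B| = 5; needs |A ∩ B| ≤ |A ∖ B| — false.
(d) Mon: |A| = 9, |A ∩ B| = 5; needs |A ∩ B| > 5 — false.

0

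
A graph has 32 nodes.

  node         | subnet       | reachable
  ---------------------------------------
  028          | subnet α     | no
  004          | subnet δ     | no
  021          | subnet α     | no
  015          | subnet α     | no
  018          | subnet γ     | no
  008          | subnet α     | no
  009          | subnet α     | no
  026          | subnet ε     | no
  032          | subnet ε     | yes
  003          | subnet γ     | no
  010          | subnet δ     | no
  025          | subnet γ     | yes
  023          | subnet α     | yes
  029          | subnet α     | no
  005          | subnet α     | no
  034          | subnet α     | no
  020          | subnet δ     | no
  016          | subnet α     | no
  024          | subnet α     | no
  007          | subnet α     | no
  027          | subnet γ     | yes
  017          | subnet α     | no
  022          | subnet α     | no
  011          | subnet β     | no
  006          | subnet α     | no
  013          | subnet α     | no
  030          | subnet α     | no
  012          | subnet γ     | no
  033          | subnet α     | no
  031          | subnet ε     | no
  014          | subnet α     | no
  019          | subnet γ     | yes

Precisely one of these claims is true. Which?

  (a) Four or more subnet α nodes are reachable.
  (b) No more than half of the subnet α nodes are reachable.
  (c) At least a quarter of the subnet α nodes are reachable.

(b)

|A| = 19, |A ∩ B| = 1, |A ∖ B| = 18.
(a) requires |A ∩ B| ≥ 4: false.
(b) requires |A ∩ B| ≤ |A ∖ B|: true.
(c) requires |A ∩ B| / |A| ≥ 1/4: false.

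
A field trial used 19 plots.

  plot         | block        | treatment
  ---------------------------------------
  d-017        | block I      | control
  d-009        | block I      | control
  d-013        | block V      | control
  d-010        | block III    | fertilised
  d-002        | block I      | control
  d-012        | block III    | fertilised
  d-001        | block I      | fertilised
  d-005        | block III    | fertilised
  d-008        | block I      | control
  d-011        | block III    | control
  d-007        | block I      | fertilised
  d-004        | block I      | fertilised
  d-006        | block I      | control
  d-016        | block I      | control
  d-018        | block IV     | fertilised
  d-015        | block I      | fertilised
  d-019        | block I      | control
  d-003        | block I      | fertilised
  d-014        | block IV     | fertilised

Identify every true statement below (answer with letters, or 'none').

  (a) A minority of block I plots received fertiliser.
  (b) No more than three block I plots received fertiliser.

|A| = 12, |A ∩ B| = 5, |A ∖ B| = 7.
(a) |A ∩ B| < |A ∖ B|: holds.
(b) |A ∩ B| ≤ 3: fails.

(a)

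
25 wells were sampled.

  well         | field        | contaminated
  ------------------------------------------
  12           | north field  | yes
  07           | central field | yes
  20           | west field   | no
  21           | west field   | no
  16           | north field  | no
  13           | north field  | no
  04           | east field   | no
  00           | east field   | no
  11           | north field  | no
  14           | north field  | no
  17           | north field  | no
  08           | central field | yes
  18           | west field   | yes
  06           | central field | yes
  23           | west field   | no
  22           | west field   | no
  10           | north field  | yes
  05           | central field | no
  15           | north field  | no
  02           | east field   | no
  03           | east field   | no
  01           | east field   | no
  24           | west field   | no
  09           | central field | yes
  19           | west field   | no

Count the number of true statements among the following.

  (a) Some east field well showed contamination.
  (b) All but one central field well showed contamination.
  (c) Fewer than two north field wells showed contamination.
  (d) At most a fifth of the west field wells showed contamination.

2

(a) east field: |A| = 5, |A ∩ B| = 0; needs A ∩ B ≠ ∅ (|A ∩ B| ≥ 1) — false.
(b) central field: |A| = 5, |A ∩ B| = 4; needs |A ∖ B| = 1 — true.
(c) north field: |A| = 8, |A ∩ B| = 2; needs |A ∩ B| < 2 — false.
(d) west field: |A| = 7, |A ∩ B| = 1; needs |A ∩ B| / |A| ≤ 1/5 — true.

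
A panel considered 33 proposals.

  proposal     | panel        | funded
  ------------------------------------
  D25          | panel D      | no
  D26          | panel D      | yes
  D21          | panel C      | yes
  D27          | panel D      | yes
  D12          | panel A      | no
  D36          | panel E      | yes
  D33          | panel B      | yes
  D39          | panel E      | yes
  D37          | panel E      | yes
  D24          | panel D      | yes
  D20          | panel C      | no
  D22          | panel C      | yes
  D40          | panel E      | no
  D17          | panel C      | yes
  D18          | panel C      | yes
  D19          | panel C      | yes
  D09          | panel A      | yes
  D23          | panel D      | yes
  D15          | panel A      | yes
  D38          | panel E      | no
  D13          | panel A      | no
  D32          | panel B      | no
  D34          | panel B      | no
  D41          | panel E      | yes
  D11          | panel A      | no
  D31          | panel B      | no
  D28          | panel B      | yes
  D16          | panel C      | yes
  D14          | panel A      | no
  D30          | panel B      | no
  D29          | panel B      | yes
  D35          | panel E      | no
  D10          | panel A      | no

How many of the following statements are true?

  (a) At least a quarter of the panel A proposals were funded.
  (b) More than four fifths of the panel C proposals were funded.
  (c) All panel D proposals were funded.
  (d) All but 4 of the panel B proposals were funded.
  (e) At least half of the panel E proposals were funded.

(a) panel A: |A| = 7, |A ∩ B| = 2; needs |A ∩ B| / |A| ≥ 1/4 — true.
(b) panel C: |A| = 7, |A ∩ B| = 6; needs |A ∩ B| / |A| > 4/5 — true.
(c) panel D: |A| = 5, |A ∩ B| = 4; needs A ⊆ B, i.e. every element of A is in B (|A ∖ B| = 0) — false.
(d) panel B: |A| = 7, |A ∩ B| = 3; needs |A ∖ B| = 4 — true.
(e) panel E: |A| = 7, |A ∩ B| = 4; needs |A ∩ B| ≥ |A ∖ B| — true.

4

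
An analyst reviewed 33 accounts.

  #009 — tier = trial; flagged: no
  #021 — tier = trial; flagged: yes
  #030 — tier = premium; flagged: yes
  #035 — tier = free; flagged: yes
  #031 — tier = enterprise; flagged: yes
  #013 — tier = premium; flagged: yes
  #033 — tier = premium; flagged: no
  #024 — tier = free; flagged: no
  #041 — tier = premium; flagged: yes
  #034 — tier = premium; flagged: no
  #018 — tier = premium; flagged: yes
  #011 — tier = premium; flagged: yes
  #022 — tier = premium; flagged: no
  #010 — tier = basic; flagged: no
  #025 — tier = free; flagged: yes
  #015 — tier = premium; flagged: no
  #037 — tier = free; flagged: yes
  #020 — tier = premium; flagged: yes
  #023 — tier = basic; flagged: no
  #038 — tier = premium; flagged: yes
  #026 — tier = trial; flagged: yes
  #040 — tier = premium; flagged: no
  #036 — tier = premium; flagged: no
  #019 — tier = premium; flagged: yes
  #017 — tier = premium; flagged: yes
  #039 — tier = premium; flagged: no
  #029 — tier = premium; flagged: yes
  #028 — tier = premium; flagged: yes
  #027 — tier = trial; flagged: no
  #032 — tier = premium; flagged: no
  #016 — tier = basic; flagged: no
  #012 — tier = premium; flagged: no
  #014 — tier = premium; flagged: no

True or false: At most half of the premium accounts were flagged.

Truth condition: |A ∩ B| ≤ |A ∖ B|.
|A| = 21, |A ∩ B| = 11, |A ∖ B| = 10.
11 > 10, so the statement is false.

False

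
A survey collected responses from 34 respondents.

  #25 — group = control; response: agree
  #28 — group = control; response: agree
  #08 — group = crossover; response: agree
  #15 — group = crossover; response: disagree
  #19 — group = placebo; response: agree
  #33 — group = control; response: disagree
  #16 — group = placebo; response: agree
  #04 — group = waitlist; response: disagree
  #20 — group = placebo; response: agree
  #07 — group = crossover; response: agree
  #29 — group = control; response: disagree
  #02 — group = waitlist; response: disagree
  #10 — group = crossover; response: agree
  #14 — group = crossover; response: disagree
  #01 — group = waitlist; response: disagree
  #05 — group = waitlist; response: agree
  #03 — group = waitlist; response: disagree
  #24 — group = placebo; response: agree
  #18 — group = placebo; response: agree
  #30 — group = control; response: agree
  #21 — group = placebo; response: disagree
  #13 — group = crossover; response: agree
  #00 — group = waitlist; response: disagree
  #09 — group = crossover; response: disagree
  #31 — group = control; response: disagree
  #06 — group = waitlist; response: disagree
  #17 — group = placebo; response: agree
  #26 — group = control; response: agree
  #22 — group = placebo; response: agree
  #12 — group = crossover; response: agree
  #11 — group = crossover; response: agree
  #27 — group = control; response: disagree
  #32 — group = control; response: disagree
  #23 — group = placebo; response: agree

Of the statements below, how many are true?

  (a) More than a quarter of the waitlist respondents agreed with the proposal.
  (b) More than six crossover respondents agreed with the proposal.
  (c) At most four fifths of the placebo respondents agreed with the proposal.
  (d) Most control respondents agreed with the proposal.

0

(a) waitlist: |A| = 7, |A ∩ B| = 1; needs |A ∩ B| / |A| > 1/4 — false.
(b) crossover: |A| = 9, |A ∩ B| = 6; needs |A ∩ B| > 6 — false.
(c) placebo: |A| = 9, |A ∩ B| = 8; needs |A ∩ B| / |A| ≤ 4/5 — false.
(d) control: |A| = 9, |A ∩ B| = 4; needs |A ∩ B| > |A ∖ B| — false.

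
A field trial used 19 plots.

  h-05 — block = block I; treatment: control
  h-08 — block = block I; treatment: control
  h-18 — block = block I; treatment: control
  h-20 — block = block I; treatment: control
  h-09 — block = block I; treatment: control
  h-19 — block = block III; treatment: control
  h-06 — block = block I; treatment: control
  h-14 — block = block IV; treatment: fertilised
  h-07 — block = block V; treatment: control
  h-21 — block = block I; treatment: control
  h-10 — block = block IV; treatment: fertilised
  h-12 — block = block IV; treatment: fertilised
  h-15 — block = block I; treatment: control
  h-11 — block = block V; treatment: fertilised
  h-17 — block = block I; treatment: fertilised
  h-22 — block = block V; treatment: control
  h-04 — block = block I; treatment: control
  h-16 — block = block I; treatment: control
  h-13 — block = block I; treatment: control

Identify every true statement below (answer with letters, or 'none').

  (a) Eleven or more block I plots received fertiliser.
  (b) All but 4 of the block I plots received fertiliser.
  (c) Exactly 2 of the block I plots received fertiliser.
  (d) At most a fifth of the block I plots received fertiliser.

|A| = 12, |A ∩ B| = 1, |A ∖ B| = 11.
(a) |A ∩ B| ≥ 11: fails.
(b) |A ∖ B| = 4: fails.
(c) |A ∩ B| = 2: fails.
(d) |A ∩ B| / |A| ≤ 1/5: holds.

(d)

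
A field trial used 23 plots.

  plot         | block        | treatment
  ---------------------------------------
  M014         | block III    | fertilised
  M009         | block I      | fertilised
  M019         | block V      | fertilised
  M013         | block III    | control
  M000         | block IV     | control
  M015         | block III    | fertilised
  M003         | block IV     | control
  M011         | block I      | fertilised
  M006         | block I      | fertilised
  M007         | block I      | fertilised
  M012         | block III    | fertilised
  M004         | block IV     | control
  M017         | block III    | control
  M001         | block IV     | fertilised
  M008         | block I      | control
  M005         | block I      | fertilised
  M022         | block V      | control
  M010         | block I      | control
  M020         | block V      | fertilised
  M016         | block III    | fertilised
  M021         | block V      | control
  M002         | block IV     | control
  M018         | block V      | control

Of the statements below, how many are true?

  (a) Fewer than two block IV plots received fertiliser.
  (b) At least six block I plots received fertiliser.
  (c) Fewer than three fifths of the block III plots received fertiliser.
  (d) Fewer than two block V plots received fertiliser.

1

(a) block IV: |A| = 5, |A ∩ B| = 1; needs |A ∩ B| < 2 — true.
(b) block I: |A| = 7, |A ∩ B| = 5; needs |A ∩ B| ≥ 6 — false.
(c) block III: |A| = 6, |A ∩ B| = 4; needs |A ∩ B| / |A| < 3/5 — false.
(d) block V: |A| = 5, |A ∩ B| = 2; needs |A ∩ B| < 2 — false.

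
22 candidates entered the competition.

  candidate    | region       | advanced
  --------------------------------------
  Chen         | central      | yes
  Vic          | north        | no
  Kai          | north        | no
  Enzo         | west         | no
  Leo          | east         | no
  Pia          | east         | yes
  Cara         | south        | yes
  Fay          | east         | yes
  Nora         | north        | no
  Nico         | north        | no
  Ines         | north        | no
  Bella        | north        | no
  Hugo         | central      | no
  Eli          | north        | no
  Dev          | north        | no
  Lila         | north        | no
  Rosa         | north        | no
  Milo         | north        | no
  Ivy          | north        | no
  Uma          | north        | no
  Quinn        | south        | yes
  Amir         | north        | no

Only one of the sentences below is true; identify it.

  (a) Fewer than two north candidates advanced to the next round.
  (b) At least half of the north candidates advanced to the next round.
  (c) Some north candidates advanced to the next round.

(a)

|A| = 14, |A ∩ B| = 0, |A ∖ B| = 14.
(a) requires |A ∩ B| < 2: true.
(b) requires |A ∩ B| ≥ |A ∖ B|: false.
(c) requires A ∩ B ≠ ∅ (|A ∩ B| ≥ 1): false.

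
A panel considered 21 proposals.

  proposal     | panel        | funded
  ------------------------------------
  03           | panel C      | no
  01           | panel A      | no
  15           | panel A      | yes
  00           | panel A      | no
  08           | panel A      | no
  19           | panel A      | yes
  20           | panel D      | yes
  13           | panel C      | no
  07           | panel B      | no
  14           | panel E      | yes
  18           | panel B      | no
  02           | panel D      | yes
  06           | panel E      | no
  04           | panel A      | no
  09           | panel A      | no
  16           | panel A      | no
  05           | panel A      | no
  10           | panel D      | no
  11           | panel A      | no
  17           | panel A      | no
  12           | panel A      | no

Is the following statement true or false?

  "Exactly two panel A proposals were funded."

The determiner here denotes the relation: |A ∩ B| = 2.
A (the restrictor) = {01, 15, 00, 08, 19, 04, 09, 16, 05, 11, 17, 12}, |A| = 12.
A ∩ B = {15, 19}, so |A ∩ B| = 2.
|A ∩ B| = 2, so the statement is true.

True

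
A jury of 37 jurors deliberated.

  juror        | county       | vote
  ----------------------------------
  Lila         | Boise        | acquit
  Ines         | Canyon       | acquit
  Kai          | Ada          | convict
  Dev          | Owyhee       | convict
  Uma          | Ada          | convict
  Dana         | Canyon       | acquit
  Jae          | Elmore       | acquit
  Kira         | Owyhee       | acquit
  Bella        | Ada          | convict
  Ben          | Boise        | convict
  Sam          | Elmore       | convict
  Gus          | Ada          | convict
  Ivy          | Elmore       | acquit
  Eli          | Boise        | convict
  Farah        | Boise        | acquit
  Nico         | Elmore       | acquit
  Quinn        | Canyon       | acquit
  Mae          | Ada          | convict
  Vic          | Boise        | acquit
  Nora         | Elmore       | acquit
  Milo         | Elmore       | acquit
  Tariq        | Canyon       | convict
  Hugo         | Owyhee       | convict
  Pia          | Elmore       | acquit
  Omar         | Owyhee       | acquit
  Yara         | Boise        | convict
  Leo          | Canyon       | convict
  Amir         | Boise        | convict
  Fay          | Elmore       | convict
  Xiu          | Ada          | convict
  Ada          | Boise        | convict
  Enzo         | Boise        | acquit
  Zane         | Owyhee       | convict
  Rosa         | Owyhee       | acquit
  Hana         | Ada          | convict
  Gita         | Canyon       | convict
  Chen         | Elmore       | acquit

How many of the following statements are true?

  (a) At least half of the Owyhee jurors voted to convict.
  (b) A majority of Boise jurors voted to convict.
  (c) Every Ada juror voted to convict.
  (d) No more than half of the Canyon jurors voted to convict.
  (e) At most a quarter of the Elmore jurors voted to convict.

(a) Owyhee: |A| = 6, |A ∩ B| = 3; needs |A ∩ B| ≥ |A ∖ B| — true.
(b) Boise: |A| = 9, |A ∩ B| = 5; needs |A ∩ B| > |A ∖ B| — true.
(c) Ada: |A| = 7, |A ∩ B| = 7; needs A ⊆ B, i.e. every element of A is in B (|A ∖ B| = 0) — true.
(d) Canyon: |A| = 6, |A ∩ B| = 3; needs |A ∩ B| ≤ |A ∖ B| — true.
(e) Elmore: |A| = 9, |A ∩ B| = 2; needs |A ∩ B| / |A| ≤ 1/4 — true.

5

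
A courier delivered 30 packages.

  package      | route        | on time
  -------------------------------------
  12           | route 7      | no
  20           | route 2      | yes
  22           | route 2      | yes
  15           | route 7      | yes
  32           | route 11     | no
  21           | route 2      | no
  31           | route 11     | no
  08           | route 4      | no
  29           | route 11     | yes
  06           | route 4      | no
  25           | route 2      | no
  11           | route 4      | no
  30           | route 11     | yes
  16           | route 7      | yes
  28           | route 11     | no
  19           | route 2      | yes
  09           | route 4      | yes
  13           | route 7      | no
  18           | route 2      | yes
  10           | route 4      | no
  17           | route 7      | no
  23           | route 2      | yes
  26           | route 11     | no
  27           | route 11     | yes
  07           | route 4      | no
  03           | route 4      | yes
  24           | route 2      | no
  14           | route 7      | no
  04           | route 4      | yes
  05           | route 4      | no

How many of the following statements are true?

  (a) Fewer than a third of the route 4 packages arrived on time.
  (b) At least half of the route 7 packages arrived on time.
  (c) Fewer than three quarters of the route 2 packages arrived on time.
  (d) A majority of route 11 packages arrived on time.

(a) route 4: |A| = 9, |A ∩ B| = 3; needs |A ∩ B| / |A| < 1/3 — false.
(b) route 7: |A| = 6, |A ∩ B| = 2; needs |A ∩ B| ≥ |A ∖ B| — false.
(c) route 2: |A| = 8, |A ∩ B| = 5; needs |A ∩ B| / |A| < 3/4 — true.
(d) route 11: |A| = 7, |A ∩ B| = 3; needs |A ∩ B| > |A ∖ B| — false.

1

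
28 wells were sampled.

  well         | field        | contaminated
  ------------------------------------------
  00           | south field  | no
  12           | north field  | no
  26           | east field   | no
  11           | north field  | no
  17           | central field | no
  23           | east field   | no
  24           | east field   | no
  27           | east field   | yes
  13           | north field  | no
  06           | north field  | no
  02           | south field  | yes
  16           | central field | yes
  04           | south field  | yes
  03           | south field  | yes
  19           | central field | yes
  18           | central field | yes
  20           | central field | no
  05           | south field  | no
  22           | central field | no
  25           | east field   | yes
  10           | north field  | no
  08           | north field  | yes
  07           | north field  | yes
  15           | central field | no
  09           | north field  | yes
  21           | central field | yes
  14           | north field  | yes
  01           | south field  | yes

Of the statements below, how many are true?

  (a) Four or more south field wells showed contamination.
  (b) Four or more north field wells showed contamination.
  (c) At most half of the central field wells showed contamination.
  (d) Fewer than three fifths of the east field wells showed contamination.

4

(a) south field: |A| = 6, |A ∩ B| = 4; needs |A ∩ B| ≥ 4 — true.
(b) north field: |A| = 9, |A ∩ B| = 4; needs |A ∩ B| ≥ 4 — true.
(c) central field: |A| = 8, |A ∩ B| = 4; needs |A ∩ B| ≤ |A ∖ B| — true.
(d) east field: |A| = 5, |A ∩ B| = 2; needs |A ∩ B| / |A| < 3/5 — true.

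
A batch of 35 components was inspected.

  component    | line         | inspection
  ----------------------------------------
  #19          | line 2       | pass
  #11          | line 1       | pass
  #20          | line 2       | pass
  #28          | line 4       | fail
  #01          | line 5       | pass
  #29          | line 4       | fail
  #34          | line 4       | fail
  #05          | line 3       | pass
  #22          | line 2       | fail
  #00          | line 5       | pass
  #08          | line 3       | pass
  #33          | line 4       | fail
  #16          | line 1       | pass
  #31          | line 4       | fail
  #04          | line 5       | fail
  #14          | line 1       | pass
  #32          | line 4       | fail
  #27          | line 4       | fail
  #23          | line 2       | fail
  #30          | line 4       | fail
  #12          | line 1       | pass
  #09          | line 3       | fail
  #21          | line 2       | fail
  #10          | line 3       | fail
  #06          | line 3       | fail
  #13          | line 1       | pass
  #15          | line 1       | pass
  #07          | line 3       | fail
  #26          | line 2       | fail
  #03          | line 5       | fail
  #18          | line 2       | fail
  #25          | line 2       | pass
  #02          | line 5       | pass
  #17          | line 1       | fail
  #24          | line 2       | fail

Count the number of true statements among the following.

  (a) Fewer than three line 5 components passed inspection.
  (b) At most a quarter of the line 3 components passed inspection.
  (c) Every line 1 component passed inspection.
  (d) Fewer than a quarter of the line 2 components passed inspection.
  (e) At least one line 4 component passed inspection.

(a) line 5: |A| = 5, |A ∩ B| = 3; needs |A ∩ B| < 3 — false.
(b) line 3: |A| = 6, |A ∩ B| = 2; needs |A ∩ B| / |A| ≤ 1/4 — false.
(c) line 1: |A| = 7, |A ∩ B| = 6; needs A ⊆ B, i.e. every element of A is in B (|A ∖ B| = 0) — false.
(d) line 2: |A| = 9, |A ∩ B| = 3; needs |A ∩ B| / |A| < 1/4 — false.
(e) line 4: |A| = 8, |A ∩ B| = 0; needs A ∩ B ≠ ∅ (|A ∩ B| ≥ 1) — false.

0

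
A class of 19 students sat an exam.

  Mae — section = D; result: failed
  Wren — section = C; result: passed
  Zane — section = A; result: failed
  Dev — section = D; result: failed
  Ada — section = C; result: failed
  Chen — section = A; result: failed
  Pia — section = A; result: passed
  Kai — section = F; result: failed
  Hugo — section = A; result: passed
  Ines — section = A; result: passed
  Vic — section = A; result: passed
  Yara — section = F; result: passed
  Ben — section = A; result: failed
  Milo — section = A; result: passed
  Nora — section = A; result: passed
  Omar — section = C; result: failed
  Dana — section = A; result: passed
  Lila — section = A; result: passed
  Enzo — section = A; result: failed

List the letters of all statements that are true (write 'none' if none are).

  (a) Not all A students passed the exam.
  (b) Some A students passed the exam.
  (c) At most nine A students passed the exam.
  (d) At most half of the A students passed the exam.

|A| = 12, |A ∩ B| = 8, |A ∖ B| = 4.
(a) A ⊄ B (|A ∖ B| ≥ 1): holds.
(b) A ∩ B ≠ ∅ (|A ∩ B| ≥ 1): holds.
(c) |A ∩ B| ≤ 9: holds.
(d) |A ∩ B| ≤ |A ∖ B|: fails.

(a), (b), (c)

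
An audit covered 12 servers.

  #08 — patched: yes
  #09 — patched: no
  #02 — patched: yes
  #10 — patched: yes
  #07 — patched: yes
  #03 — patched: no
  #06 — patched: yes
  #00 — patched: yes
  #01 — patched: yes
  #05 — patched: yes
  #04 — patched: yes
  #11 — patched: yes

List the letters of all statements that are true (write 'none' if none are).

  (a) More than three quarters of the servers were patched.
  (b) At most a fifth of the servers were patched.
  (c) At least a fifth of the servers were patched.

(a), (c)

|A| = 12, |A ∩ B| = 10, |A ∖ B| = 2.
(a) |A ∩ B| / |A| > 3/4: holds.
(b) |A ∩ B| / |A| ≤ 1/5: fails.
(c) |A ∩ B| / |A| ≥ 1/5: holds.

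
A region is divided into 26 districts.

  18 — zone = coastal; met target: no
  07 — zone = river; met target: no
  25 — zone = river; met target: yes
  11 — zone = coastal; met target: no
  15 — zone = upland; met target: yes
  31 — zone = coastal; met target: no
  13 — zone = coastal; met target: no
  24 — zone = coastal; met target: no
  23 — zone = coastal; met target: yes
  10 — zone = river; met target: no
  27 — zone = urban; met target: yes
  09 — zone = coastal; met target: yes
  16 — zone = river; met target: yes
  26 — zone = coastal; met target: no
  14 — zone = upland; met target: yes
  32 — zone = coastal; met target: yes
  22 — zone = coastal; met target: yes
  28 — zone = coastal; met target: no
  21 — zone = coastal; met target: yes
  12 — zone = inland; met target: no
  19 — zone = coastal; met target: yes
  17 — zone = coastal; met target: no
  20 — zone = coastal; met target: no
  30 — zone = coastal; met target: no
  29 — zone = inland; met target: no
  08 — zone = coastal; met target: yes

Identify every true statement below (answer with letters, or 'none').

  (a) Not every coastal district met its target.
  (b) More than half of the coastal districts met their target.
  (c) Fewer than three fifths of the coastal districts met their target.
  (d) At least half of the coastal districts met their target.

(a), (c)

|A| = 17, |A ∩ B| = 7, |A ∖ B| = 10.
(a) A ⊄ B (|A ∖ B| ≥ 1): holds.
(b) |A ∩ B| > |A ∖ B|: fails.
(c) |A ∩ B| / |A| < 3/5: holds.
(d) |A ∩ B| ≥ |A ∖ B|: fails.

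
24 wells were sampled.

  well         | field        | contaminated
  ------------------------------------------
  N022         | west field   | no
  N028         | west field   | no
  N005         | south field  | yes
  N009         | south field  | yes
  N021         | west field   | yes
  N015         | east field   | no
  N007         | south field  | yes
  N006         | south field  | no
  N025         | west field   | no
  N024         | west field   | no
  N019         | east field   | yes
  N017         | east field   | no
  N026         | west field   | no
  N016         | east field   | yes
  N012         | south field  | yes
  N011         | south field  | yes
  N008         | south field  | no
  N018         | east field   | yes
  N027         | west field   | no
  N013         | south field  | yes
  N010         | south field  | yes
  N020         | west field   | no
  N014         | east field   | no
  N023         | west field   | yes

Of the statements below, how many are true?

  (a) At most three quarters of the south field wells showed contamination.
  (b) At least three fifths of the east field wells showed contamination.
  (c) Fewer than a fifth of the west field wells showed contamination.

0

(a) south field: |A| = 9, |A ∩ B| = 7; needs |A ∩ B| / |A| ≤ 3/4 — false.
(b) east field: |A| = 6, |A ∩ B| = 3; needs |A ∩ B| / |A| ≥ 3/5 — false.
(c) west field: |A| = 9, |A ∩ B| = 2; needs |A ∩ B| / |A| < 1/5 — false.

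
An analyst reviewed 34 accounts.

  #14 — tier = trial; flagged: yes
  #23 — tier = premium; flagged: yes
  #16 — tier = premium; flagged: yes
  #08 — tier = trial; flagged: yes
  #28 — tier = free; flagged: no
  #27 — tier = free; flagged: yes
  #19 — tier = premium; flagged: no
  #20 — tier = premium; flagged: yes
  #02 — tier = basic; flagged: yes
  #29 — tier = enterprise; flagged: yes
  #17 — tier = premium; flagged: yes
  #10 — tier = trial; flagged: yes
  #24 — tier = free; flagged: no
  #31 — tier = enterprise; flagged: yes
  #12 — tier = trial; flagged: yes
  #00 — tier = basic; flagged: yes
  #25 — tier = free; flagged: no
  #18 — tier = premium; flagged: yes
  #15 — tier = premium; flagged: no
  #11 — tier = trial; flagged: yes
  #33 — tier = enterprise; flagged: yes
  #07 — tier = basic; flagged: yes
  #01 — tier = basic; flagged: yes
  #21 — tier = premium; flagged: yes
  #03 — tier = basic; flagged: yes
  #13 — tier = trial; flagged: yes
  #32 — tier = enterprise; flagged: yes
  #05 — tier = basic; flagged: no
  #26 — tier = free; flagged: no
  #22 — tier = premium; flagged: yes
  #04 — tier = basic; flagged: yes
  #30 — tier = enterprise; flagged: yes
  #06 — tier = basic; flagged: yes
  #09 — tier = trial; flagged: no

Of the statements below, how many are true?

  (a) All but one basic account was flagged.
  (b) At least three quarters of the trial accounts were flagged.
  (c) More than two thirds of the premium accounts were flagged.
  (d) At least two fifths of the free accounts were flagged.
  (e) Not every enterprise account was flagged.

(a) basic: |A| = 8, |A ∩ B| = 7; needs |A ∖ B| = 1 — true.
(b) trial: |A| = 7, |A ∩ B| = 6; needs |A ∩ B| / |A| ≥ 3/4 — true.
(c) premium: |A| = 9, |A ∩ B| = 7; needs |A ∩ B| / |A| > 2/3 — true.
(d) free: |A| = 5, |A ∩ B| = 1; needs |A ∩ B| / |A| ≥ 2/5 — false.
(e) enterprise: |A| = 5, |A ∩ B| = 5; needs A ⊄ B (|A ∖ B| ≥ 1) — false.

3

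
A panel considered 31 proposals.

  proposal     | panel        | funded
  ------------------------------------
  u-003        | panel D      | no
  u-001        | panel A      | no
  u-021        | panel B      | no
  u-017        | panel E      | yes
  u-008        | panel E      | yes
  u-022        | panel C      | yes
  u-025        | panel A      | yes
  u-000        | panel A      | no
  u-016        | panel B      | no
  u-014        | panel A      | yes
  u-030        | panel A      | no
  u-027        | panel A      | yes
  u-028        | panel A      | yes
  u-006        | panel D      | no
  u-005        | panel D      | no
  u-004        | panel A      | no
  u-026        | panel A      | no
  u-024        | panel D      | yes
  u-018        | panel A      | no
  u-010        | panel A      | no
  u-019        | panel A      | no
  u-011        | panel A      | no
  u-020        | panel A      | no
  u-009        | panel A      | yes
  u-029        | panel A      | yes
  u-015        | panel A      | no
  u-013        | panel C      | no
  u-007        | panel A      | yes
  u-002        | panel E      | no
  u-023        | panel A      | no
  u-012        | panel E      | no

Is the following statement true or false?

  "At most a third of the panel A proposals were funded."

The determiner here denotes the relation: |A ∩ B| / |A| ≤ 1/3.
|A| = 19, |A ∩ B| = 7, |A ∖ B| = 12.
|A ∩ B|/|A| = 7/19, so the statement is false.

False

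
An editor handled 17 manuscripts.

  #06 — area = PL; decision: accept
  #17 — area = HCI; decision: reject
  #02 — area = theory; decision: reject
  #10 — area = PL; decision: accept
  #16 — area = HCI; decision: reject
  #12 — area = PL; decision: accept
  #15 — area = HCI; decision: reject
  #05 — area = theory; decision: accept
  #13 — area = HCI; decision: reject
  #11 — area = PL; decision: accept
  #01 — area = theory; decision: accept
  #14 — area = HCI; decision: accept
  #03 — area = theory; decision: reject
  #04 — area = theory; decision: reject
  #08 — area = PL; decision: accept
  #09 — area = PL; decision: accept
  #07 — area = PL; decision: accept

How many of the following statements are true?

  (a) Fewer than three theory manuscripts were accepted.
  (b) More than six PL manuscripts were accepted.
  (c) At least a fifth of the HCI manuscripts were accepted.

3

(a) theory: |A| = 5, |A ∩ B| = 2; needs |A ∩ B| < 3 — true.
(b) PL: |A| = 7, |A ∩ B| = 7; needs |A ∩ B| > 6 — true.
(c) HCI: |A| = 5, |A ∩ B| = 1; needs |A ∩ B| / |A| ≥ 1/5 — true.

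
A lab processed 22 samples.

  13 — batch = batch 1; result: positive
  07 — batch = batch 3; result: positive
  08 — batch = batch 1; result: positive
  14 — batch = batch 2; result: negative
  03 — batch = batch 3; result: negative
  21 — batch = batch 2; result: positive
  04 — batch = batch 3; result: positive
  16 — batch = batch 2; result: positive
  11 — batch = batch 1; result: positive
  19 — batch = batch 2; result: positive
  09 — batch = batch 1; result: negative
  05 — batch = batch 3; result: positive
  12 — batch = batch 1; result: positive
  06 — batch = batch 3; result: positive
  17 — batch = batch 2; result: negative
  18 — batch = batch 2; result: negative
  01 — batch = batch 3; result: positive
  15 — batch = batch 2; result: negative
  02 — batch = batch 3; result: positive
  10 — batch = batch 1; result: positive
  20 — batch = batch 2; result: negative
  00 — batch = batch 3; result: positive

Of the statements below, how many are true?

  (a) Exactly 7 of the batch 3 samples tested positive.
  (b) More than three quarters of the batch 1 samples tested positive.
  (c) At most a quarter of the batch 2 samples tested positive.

2

(a) batch 3: |A| = 8, |A ∩ B| = 7; needs |A ∩ B| = 7 — true.
(b) batch 1: |A| = 6, |A ∩ B| = 5; needs |A ∩ B| / |A| > 3/4 — true.
(c) batch 2: |A| = 8, |A ∩ B| = 3; needs |A ∩ B| / |A| ≤ 1/4 — false.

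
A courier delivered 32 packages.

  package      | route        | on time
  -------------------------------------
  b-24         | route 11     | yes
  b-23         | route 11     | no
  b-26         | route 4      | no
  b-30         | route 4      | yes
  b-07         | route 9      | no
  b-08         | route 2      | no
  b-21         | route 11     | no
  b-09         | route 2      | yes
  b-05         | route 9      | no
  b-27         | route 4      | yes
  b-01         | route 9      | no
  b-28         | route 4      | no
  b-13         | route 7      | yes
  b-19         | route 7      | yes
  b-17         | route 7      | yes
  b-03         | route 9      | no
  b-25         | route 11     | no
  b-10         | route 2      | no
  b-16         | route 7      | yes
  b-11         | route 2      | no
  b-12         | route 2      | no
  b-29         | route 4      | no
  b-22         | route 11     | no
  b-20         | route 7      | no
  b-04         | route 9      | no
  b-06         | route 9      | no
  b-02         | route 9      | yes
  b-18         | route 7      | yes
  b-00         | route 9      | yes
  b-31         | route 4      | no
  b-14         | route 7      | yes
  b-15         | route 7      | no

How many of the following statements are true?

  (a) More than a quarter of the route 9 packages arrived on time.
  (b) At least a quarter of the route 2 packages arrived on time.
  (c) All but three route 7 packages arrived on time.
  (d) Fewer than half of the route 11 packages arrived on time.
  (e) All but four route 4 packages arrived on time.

(a) route 9: |A| = 8, |A ∩ B| = 2; needs |A ∩ B| / |A| > 1/4 — false.
(b) route 2: |A| = 5, |A ∩ B| = 1; needs |A ∩ B| / |A| ≥ 1/4 — false.
(c) route 7: |A| = 8, |A ∩ B| = 6; needs |A ∖ B| = 3 — false.
(d) route 11: |A| = 5, |A ∩ B| = 1; needs |A ∩ B| < |A ∖ B| — true.
(e) route 4: |A| = 6, |A ∩ B| = 2; needs |A ∖ B| = 4 — true.

2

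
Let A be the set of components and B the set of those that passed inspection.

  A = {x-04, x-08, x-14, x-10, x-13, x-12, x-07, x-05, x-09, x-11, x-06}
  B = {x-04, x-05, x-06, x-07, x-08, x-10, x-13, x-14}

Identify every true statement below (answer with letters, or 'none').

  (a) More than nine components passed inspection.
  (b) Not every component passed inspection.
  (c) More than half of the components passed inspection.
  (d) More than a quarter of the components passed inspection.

(b), (c), (d)

|A| = 11, |A ∩ B| = 8, |A ∖ B| = 3.
(a) |A ∩ B| > 9: fails.
(b) A ⊄ B (|A ∖ B| ≥ 1): holds.
(c) |A ∩ B| > |A ∖ B|: holds.
(d) |A ∩ B| / |A| > 1/4: holds.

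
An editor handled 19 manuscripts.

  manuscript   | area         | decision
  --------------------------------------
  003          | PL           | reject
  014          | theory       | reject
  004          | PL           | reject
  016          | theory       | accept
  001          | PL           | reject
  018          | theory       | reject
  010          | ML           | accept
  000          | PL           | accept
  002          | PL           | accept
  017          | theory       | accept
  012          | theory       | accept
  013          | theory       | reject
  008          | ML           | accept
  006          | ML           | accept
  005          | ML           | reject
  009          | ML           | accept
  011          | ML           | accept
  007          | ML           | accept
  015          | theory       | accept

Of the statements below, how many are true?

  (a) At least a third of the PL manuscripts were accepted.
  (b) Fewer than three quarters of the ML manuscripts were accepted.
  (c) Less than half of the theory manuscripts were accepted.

1

(a) PL: |A| = 5, |A ∩ B| = 2; needs |A ∩ B| / |A| ≥ 1/3 — true.
(b) ML: |A| = 7, |A ∩ B| = 6; needs |A ∩ B| / |A| < 3/4 — false.
(c) theory: |A| = 7, |A ∩ B| = 4; needs |A ∩ B| < |A ∖ B| — false.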